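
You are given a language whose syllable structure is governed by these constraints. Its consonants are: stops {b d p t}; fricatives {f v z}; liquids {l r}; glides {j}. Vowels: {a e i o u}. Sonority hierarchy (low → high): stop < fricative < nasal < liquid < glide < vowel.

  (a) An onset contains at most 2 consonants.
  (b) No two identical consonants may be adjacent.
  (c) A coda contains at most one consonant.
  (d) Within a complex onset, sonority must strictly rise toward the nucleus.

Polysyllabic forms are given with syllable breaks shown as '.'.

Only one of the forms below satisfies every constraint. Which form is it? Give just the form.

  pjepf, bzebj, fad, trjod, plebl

pjepf — violates constraint (c): syllable 1 coda /pf/ has 2 consonants (> 1) → not permitted
bzebj — violates constraint (c): syllable 1 coda /bj/ has 2 consonants (> 1) → not permitted
fad — σ1 onset /f/, coda /d/ ok → permitted
trjod — violates constraint (a): syllable 1 onset /trj/ has 3 consonants (> 2) → not permitted
plebl — violates constraint (c): syllable 1 coda /bl/ has 2 consonants (> 1) → not permitted

fad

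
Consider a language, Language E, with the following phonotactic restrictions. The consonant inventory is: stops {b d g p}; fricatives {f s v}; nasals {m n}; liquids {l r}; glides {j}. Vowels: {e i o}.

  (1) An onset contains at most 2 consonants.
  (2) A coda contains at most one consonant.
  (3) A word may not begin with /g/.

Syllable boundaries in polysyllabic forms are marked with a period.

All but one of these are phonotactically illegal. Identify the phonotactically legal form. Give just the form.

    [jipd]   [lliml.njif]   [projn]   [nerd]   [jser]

[jipd] — violates constraint 2: syllable 1 coda /pd/ has 2 consonants (> 1) → phonotactically illegal
[lliml.njif] — violates constraint 2: syllable 1 coda /ml/ has 2 consonants (> 1) → phonotactically illegal
[projn] — violates constraint 2: syllable 1 coda /jn/ has 2 consonants (> 1) → phonotactically illegal
[nerd] — violates constraint 2: syllable 1 coda /rd/ has 2 consonants (> 1) → phonotactically illegal
[jser] — σ1 onset /js/ (2C), coda /r/ ok → phonotactically legal

[jser]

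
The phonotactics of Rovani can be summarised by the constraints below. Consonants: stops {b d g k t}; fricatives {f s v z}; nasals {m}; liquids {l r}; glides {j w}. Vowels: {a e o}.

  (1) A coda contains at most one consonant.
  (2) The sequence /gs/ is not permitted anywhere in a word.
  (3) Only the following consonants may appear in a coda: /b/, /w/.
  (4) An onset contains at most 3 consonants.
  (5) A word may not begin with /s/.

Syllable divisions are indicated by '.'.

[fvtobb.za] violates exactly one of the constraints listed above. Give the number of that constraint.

1

[fvtobb.za]: syllable 1 coda /bb/ has 2 consonants (> 1).
This is a violation of constraint 1: "A coda contains at most one consonant."
The remaining constraints (2, 3, 4, 5) are satisfied.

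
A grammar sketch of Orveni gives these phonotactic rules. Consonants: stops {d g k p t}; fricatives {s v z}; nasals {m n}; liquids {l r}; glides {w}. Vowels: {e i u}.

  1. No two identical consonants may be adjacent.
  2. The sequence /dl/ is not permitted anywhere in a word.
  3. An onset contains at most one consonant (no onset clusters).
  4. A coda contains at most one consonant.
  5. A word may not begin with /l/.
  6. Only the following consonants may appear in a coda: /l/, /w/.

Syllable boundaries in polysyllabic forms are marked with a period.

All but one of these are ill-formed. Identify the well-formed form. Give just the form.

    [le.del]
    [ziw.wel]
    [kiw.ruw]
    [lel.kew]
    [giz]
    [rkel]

[kiw.ruw]

[le.del] — violates constraint 5: word begins with /l/ → ill-formed
[ziw.wel] — violates constraint 1: adjacent identical consonants /ww/ → ill-formed
[kiw.ruw] — σ1 onset /k/, coda /w/ ok; σ2 onset /r/, coda /w/ ok → well-formed
[lel.kew] — violates constraint 5: word begins with /l/ → ill-formed
[giz] — violates constraint 6: syllable 1 coda contains /z/, which is not a licensed coda consonant → ill-formed
[rkel] — violates constraint 3: syllable 1 onset /rk/ has 2 consonants (> 1) → ill-formed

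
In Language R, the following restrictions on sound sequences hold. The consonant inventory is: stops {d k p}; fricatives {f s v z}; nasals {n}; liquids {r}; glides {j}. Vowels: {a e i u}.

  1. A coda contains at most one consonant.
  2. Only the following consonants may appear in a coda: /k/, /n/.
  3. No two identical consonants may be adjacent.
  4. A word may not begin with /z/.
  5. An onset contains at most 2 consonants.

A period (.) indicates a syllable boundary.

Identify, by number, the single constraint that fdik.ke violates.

3

fdik.ke: adjacent identical consonants /kk/.
This is a violation of constraint 3: "No two identical consonants may be adjacent."
The remaining constraints (1, 2, 4, 5) are satisfied.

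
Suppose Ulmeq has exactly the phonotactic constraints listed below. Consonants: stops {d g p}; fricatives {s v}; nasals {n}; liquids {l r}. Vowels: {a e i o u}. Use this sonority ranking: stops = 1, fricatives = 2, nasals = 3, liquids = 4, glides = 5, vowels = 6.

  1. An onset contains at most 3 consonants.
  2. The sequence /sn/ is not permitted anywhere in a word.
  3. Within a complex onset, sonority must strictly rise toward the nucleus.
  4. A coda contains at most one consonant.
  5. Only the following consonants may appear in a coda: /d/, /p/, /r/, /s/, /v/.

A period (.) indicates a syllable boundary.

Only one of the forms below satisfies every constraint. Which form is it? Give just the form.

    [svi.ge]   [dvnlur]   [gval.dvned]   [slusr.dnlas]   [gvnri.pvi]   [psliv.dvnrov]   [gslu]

[svi.ge] — violates constraint 3: syllable 1 onset /sv/: /s/ (fricative, 2) → /v/ (fricative, 2) does not rise → illicit
[dvnlur] — violates constraint 1: syllable 1 onset /dvnl/ has 4 consonants (> 3) → illicit
[gval.dvned] — violates constraint 5: syllable 1 coda contains /l/, which is not a licensed coda consonant → illicit
[slusr.dnlas] — violates constraint 4: syllable 1 coda /sr/ has 2 consonants (> 1) → illicit
[gvnri.pvi] — violates constraint 1: syllable 1 onset /gvnr/ has 4 consonants (> 3) → illicit
[psliv.dvnrov] — violates constraint 1: syllable 2 onset /dvnr/ has 4 consonants (> 3) → illicit
[gslu] — σ1 onset /gsl/ (1→2→4 rises), coda /∅/ ok → licit

[gslu]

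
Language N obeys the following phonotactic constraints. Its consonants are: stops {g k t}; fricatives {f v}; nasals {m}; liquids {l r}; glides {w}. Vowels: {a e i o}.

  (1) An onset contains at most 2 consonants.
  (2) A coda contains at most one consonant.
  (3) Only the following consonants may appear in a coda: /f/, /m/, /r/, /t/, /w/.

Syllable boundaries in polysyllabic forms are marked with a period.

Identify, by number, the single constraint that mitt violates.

2

mitt: syllable 1 coda /tt/ has 2 consonants (> 1).
This is a violation of constraint 2: "A coda contains at most one consonant."
The remaining constraints (1, 3) are satisfied.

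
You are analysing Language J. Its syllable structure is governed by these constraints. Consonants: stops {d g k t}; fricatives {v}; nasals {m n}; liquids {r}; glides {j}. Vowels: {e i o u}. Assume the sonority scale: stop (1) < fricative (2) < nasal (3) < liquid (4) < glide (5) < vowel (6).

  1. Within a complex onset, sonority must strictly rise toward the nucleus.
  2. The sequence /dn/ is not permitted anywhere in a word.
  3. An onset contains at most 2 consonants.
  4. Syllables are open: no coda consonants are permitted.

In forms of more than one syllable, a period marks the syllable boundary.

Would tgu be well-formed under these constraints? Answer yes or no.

tgu — violates constraint 1: syllable 1 onset /tg/: /t/ (stop, 1) → /g/ (stop, 1) does not rise → ill-formed

no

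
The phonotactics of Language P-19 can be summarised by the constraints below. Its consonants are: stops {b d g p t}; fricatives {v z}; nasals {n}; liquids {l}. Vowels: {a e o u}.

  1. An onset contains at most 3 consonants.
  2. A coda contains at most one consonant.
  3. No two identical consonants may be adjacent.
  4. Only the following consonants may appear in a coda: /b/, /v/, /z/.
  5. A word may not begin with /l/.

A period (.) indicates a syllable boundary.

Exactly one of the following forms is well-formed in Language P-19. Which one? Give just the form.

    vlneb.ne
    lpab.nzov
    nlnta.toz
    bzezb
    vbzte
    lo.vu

vlneb.ne — σ1 onset /vln/ (3C), coda /b/ ok; σ2 onset /n/, coda /∅/ ok → well-formed
lpab.nzov — violates constraint 5: word begins with /l/ → ill-formed
nlnta.toz — violates constraint 1: syllable 1 onset /nlnt/ has 4 consonants (> 3) → ill-formed
bzezb — violates constraint 2: syllable 1 coda /zb/ has 2 consonants (> 1) → ill-formed
vbzte — violates constraint 1: syllable 1 onset /vbzt/ has 4 consonants (> 3) → ill-formed
lo.vu — violates constraint 5: word begins with /l/ → ill-formed

vlneb.ne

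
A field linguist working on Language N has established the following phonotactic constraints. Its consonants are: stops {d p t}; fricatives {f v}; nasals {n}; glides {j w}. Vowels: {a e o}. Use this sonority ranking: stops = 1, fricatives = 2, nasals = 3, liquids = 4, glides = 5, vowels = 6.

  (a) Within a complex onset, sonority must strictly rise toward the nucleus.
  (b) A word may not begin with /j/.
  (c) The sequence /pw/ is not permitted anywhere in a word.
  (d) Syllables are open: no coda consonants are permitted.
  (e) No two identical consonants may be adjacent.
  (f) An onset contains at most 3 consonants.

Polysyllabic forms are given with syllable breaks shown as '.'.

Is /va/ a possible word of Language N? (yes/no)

yes

/va/ — σ1 onset /v/, coda /∅/ ok → phonotactically legal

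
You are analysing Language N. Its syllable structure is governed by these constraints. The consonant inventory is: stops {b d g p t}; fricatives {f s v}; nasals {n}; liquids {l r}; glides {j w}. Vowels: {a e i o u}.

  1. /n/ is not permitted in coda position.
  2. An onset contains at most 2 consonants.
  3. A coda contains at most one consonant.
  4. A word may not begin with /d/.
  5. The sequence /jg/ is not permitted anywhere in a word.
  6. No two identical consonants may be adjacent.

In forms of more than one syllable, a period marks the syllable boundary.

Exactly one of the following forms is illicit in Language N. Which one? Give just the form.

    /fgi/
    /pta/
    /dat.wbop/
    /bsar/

/fgi/ — σ1 onset /fg/ (2C), coda /∅/ ok → licit
/pta/ — σ1 onset /pt/ (2C), coda /∅/ ok → licit
/dat.wbop/ — violates constraint 4: word begins with /d/ → illicit
/bsar/ — σ1 onset /bs/ (2C), coda /r/ ok → licit

/dat.wbop/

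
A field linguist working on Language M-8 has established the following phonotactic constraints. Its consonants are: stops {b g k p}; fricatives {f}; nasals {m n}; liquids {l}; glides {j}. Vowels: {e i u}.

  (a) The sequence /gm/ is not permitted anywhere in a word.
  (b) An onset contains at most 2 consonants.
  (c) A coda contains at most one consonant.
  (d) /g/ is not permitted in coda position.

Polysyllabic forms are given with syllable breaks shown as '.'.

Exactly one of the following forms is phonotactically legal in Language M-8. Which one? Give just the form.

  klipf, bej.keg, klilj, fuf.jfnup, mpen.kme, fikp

mpen.kme

klipf — violates constraint (c): syllable 1 coda /pf/ has 2 consonants (> 1) → phonotactically illegal
bej.keg — violates constraint (d): syllable 2 coda contains /g/ → phonotactically illegal
klilj — violates constraint (c): syllable 1 coda /lj/ has 2 consonants (> 1) → phonotactically illegal
fuf.jfnup — violates constraint (b): syllable 2 onset /jfn/ has 3 consonants (> 2) → phonotactically illegal
mpen.kme — σ1 onset /mp/ (2C), coda /n/ ok; σ2 onset /km/ (2C), coda /∅/ ok → phonotactically legal
fikp — violates constraint (c): syllable 1 coda /kp/ has 2 consonants (> 1) → phonotactically illegal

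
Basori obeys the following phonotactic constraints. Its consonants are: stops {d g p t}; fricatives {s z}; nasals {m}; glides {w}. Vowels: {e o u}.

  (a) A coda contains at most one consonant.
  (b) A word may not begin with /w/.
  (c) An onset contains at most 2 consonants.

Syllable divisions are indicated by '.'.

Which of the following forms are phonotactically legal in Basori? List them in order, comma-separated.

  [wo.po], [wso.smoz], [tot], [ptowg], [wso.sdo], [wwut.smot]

[tot]

[wo.po] — violates constraint (b): word begins with /w/ → phonotactically illegal
[wso.smoz] — violates constraint (b): word begins with /w/ → phonotactically illegal
[tot] — σ1 onset /t/, coda /t/ ok → phonotactically legal
[ptowg] — violates constraint (a): syllable 1 coda /wg/ has 2 consonants (> 1) → phonotactically illegal
[wso.sdo] — violates constraint (b): word begins with /w/ → phonotactically illegal
[wwut.smot] — violates constraint (b): word begins with /w/ → phonotactically illegal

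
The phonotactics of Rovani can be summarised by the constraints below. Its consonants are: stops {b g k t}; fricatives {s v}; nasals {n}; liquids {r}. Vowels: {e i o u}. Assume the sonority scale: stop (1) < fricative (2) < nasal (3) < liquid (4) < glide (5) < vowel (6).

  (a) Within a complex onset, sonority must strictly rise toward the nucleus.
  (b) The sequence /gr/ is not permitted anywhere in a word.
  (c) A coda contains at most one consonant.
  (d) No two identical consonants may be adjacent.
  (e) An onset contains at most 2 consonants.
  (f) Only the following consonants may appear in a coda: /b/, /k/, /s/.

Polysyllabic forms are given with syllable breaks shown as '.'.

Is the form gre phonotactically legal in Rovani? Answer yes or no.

gre — violates constraint (b): contains banned sequence /gr/ → phonotactically illegal

no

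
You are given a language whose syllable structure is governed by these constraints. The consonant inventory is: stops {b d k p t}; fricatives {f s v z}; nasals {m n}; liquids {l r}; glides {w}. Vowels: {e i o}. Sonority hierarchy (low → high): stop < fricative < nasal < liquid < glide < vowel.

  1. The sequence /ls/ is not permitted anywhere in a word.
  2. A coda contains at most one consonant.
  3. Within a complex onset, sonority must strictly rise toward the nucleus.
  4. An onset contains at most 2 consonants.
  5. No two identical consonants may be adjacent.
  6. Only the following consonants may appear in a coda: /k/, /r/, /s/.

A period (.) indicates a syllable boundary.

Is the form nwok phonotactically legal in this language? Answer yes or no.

yes

nwok — σ1 onset /nw/ (3→5 rises), coda /k/ ok → phonotactically legal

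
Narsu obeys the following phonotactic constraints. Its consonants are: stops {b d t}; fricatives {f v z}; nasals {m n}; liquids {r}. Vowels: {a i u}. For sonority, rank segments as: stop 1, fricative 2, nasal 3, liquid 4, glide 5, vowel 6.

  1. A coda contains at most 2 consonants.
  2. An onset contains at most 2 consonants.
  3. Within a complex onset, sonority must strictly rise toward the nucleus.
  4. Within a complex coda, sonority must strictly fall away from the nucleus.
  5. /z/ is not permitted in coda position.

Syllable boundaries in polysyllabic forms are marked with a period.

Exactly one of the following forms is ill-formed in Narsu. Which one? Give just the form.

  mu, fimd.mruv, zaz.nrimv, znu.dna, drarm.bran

mu — σ1 onset /m/, coda /∅/ ok → well-formed
fimd.mruv — σ1 onset /f/, coda /md/ (3→1 falls) ok; σ2 onset /mr/ (3→4 rises), coda /v/ ok → well-formed
zaz.nrimv — violates constraint 5: syllable 1 coda contains /z/ → ill-formed
znu.dna — σ1 onset /zn/ (2→3 rises), coda /∅/ ok; σ2 onset /dn/ (1→3 rises), coda /∅/ ok → well-formed
drarm.bran — σ1 onset /dr/ (1→4 rises), coda /rm/ (4→3 falls) ok; σ2 onset /br/ (1→4 rises), coda /n/ ok → well-formed

zaz.nrimv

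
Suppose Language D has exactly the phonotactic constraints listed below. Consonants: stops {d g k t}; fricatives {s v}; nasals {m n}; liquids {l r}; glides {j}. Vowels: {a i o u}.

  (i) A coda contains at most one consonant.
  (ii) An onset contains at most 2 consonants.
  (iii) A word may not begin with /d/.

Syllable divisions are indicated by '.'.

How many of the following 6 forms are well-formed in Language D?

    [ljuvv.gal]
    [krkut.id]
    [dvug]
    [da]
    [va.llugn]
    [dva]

0

[ljuvv.gal] — violates constraint (i): syllable 1 coda /vv/ has 2 consonants (> 1) → ill-formed
[krkut.id] — violates constraint (ii): syllable 1 onset /krk/ has 3 consonants (> 2) → ill-formed
[dvug] — violates constraint (iii): word begins with /d/ → ill-formed
[da] — violates constraint (iii): word begins with /d/ → ill-formed
[va.llugn] — violates constraint (i): syllable 2 coda /gn/ has 2 consonants (> 1) → ill-formed
[dva] — violates constraint (iii): word begins with /d/ → ill-formed
No form is well-formed → 0.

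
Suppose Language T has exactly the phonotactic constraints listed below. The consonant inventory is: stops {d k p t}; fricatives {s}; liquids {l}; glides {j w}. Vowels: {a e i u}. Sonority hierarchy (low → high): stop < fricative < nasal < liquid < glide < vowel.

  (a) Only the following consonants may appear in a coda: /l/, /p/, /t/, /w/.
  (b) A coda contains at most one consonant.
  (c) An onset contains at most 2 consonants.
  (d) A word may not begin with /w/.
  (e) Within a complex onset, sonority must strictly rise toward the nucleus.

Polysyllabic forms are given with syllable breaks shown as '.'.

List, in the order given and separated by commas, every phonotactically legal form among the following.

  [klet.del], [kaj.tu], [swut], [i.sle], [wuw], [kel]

[klet.del], [swut], [i.sle], [kel]

[klet.del] — σ1 onset /kl/ (1→4 rises), coda /t/ ok; σ2 onset /d/, coda /l/ ok → phonotactically legal
[kaj.tu] — violates constraint (a): syllable 1 coda contains /j/, which is not a licensed coda consonant → phonotactically illegal
[swut] — σ1 onset /sw/ (2→5 rises), coda /t/ ok → phonotactically legal
[i.sle] — σ1 onset /∅/, coda /∅/ ok; σ2 onset /sl/ (2→4 rises), coda /∅/ ok → phonotactically legal
[wuw] — violates constraint (d): word begins with /w/ → phonotactically illegal
[kel] — σ1 onset /k/, coda /l/ ok → phonotactically legal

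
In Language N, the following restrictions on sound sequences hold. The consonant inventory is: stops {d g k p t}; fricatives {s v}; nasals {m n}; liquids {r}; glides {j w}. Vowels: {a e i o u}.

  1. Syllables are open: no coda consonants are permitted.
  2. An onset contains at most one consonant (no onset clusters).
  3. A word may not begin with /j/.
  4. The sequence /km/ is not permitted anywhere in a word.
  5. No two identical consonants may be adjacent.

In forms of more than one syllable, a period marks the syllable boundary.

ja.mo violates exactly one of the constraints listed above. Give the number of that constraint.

3

ja.mo: word begins with /j/.
This is a violation of constraint 3: "A word may not begin with /j/."
The remaining constraints (1, 2, 4, 5) are satisfied.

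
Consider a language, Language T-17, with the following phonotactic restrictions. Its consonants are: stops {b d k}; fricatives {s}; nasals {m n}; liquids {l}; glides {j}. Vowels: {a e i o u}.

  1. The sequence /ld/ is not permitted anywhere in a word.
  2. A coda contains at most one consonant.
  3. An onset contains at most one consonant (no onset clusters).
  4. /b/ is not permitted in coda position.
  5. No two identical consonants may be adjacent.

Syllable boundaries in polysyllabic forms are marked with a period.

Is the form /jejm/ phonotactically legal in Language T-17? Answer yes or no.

/jejm/ — violates constraint 2: syllable 1 coda /jm/ has 2 consonants (> 1) → phonotactically illegal

no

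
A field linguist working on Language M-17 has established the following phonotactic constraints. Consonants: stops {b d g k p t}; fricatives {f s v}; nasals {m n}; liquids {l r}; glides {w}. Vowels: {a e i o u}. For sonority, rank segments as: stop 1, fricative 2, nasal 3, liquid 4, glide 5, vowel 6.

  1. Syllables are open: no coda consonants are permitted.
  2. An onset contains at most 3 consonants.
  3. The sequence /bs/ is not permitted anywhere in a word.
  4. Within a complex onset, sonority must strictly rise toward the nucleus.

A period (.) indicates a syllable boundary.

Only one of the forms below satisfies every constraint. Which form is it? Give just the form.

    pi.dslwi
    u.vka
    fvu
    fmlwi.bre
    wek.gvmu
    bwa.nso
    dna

pi.dslwi — violates constraint 2: syllable 2 onset /dslw/ has 4 consonants (> 3) → ill-formed
u.vka — violates constraint 4: syllable 2 onset /vk/: /v/ (fricative, 2) → /k/ (stop, 1) does not rise → ill-formed
fvu — violates constraint 4: syllable 1 onset /fv/: /f/ (fricative, 2) → /v/ (fricative, 2) does not rise → ill-formed
fmlwi.bre — violates constraint 2: syllable 1 onset /fmlw/ has 4 consonants (> 3) → ill-formed
wek.gvmu — violates constraint 1: syllable 1 coda /k/ has 1 consonant (> 0) → ill-formed
bwa.nso — violates constraint 4: syllable 2 onset /ns/: /n/ (nasal, 3) → /s/ (fricative, 2) does not rise → ill-formed
dna — σ1 onset /dn/ (1→3 rises), coda /∅/ ok → well-formed

dna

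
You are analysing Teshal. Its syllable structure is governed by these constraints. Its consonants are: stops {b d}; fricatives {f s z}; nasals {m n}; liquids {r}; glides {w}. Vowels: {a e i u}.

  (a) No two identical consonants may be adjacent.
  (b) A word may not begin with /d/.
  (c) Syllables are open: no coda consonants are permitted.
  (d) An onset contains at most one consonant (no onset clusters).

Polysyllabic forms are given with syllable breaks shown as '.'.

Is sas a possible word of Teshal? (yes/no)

no

sas — violates constraint (c): syllable 1 coda /s/ has 1 consonant (> 0) → illicit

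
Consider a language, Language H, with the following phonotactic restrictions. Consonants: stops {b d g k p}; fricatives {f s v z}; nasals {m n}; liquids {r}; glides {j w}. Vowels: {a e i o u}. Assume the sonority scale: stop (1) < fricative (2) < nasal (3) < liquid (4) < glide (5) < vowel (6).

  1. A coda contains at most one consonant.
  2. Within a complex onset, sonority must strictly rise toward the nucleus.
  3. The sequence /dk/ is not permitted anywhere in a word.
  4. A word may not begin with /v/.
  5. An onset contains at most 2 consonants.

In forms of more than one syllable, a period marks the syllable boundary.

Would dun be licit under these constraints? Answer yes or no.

dun — σ1 onset /d/, coda /n/ ok → licit

yes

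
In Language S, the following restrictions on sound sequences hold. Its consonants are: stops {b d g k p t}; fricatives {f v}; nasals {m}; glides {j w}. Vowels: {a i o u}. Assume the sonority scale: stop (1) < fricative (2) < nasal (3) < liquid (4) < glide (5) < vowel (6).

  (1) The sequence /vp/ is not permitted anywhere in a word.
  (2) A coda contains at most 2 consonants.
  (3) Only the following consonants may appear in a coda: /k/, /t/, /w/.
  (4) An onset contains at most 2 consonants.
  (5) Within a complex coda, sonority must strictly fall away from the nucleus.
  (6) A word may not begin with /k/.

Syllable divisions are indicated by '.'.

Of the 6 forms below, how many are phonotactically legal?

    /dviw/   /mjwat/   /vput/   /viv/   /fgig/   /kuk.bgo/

1

/dviw/ — σ1 onset /dv/ (2C), coda /w/ ok → phonotactically legal
/mjwat/ — violates constraint 4: syllable 1 onset /mjw/ has 3 consonants (> 2) → phonotactically illegal
/vput/ — violates constraint 1: contains banned sequence /vp/ → phonotactically illegal
/viv/ — violates constraint 3: syllable 1 coda contains /v/, which is not a licensed coda consonant → phonotactically illegal
/fgig/ — violates constraint 3: syllable 1 coda contains /g/, which is not a licensed coda consonant → phonotactically illegal
/kuk.bgo/ — violates constraint 6: word begins with /k/ → phonotactically illegal
Phonotactically legal: /dviw/ → 1.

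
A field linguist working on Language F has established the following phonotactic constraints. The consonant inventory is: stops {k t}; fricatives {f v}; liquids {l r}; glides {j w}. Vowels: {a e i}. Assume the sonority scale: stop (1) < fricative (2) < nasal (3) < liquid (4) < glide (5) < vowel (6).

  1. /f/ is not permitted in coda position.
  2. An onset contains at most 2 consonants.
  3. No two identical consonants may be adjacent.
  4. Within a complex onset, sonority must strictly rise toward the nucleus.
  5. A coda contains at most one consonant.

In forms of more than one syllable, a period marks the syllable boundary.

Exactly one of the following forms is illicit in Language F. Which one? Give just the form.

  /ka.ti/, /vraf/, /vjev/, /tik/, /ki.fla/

/vraf/

/ka.ti/ — σ1 onset /k/, coda /∅/ ok; σ2 onset /t/, coda /∅/ ok → licit
/vraf/ — violates constraint 1: syllable 1 coda contains /f/ → illicit
/vjev/ — σ1 onset /vj/ (2→5 rises), coda /v/ ok → licit
/tik/ — σ1 onset /t/, coda /k/ ok → licit
/ki.fla/ — σ1 onset /k/, coda /∅/ ok; σ2 onset /fl/ (2→4 rises), coda /∅/ ok → licit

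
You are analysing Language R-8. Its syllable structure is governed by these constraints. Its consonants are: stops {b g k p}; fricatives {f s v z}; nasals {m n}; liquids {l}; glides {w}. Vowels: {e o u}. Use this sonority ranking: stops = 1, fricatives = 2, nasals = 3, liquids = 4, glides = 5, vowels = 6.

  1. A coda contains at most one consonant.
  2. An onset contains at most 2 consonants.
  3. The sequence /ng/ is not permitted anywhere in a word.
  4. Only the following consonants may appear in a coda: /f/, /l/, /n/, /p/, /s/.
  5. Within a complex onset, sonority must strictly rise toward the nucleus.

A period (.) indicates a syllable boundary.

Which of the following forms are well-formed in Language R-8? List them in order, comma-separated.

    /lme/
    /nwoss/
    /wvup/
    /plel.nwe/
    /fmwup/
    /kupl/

/plel.nwe/

/lme/ — violates constraint 5: syllable 1 onset /lm/: /l/ (liquid, 4) → /m/ (nasal, 3) does not rise → ill-formed
/nwoss/ — violates constraint 1: syllable 1 coda /ss/ has 2 consonants (> 1) → ill-formed
/wvup/ — violates constraint 5: syllable 1 onset /wv/: /w/ (glide, 5) → /v/ (fricative, 2) does not rise → ill-formed
/plel.nwe/ — σ1 onset /pl/ (1→4 rises), coda /l/ ok; σ2 onset /nw/ (3→5 rises), coda /∅/ ok → well-formed
/fmwup/ — violates constraint 2: syllable 1 onset /fmw/ has 3 consonants (> 2) → ill-formed
/kupl/ — violates constraint 1: syllable 1 coda /pl/ has 2 consonants (> 1) → ill-formed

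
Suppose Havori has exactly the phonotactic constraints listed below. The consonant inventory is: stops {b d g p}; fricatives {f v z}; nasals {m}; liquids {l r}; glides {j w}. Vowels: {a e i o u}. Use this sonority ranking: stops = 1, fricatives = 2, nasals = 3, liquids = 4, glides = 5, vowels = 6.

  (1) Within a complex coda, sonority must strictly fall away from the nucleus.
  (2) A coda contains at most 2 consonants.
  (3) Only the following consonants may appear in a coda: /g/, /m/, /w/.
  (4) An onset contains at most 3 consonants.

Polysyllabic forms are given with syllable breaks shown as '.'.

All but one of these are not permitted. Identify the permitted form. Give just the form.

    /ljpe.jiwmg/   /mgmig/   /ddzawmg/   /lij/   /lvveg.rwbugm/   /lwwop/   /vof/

/mgmig/

/ljpe.jiwmg/ — violates constraint 2: syllable 2 coda /wmg/ has 3 consonants (> 2) → not permitted
/mgmig/ — σ1 onset /mgm/ (3C), coda /g/ ok → permitted
/ddzawmg/ — violates constraint 2: syllable 1 coda /wmg/ has 3 consonants (> 2) → not permitted
/lij/ — violates constraint 3: syllable 1 coda contains /j/, which is not a licensed coda consonant → not permitted
/lvveg.rwbugm/ — violates constraint 1: syllable 2 coda /gm/: /g/ (stop, 1) → /m/ (nasal, 3) does not fall → not permitted
/lwwop/ — violates constraint 3: syllable 1 coda contains /p/, which is not a licensed coda consonant → not permitted
/vof/ — violates constraint 3: syllable 1 coda contains /f/, which is not a licensed coda consonant → not permitted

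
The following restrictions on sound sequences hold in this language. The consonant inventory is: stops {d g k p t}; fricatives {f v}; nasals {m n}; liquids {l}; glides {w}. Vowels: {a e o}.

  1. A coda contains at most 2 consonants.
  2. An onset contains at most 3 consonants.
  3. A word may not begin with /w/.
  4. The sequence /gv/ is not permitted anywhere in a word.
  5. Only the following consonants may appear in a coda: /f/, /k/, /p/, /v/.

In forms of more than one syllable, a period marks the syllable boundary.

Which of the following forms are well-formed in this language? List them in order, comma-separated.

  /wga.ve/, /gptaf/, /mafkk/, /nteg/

/wga.ve/ — violates constraint 3: word begins with /w/ → ill-formed
/gptaf/ — σ1 onset /gpt/ (3C), coda /f/ ok → well-formed
/mafkk/ — violates constraint 1: syllable 1 coda /fkk/ has 3 consonants (> 2) → ill-formed
/nteg/ — violates constraint 5: syllable 1 coda contains /g/, which is not a licensed coda consonant → ill-formed

/gptaf/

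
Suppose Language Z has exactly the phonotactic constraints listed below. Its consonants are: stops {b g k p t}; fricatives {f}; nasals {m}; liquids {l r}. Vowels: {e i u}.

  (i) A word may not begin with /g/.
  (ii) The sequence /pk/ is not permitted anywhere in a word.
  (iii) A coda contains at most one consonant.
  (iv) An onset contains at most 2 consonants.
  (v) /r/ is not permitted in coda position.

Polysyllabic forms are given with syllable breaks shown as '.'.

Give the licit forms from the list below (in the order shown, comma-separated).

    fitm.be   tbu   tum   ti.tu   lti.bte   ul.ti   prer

tbu, tum, ti.tu, lti.bte, ul.ti

fitm.be — violates constraint (iii): syllable 1 coda /tm/ has 2 consonants (> 1) → illicit
tbu — σ1 onset /tb/ (2C), coda /∅/ ok → licit
tum — σ1 onset /t/, coda /m/ ok → licit
ti.tu — σ1 onset /t/, coda /∅/ ok; σ2 onset /t/, coda /∅/ ok → licit
lti.bte — σ1 onset /lt/ (2C), coda /∅/ ok; σ2 onset /bt/ (2C), coda /∅/ ok → licit
ul.ti — σ1 onset /∅/, coda /l/ ok; σ2 onset /t/, coda /∅/ ok → licit
prer — violates constraint (v): syllable 1 coda contains /r/ → illicit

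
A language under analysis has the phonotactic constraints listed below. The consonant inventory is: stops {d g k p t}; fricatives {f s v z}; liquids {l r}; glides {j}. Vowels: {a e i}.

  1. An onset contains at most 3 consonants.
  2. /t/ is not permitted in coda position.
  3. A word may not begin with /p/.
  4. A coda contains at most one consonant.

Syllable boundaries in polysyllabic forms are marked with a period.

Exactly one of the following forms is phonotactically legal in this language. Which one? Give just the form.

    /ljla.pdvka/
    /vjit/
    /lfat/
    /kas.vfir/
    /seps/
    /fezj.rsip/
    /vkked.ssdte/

/ljla.pdvka/ — violates constraint 1: syllable 2 onset /pdvk/ has 4 consonants (> 3) → phonotactically illegal
/vjit/ — violates constraint 2: syllable 1 coda contains /t/ → phonotactically illegal
/lfat/ — violates constraint 2: syllable 1 coda contains /t/ → phonotactically illegal
/kas.vfir/ — σ1 onset /k/, coda /s/ ok; σ2 onset /vf/ (2C), coda /r/ ok → phonotactically legal
/seps/ — violates constraint 4: syllable 1 coda /ps/ has 2 consonants (> 1) → phonotactically illegal
/fezj.rsip/ — violates constraint 4: syllable 1 coda /zj/ has 2 consonants (> 1) → phonotactically illegal
/vkked.ssdte/ — violates constraint 1: syllable 2 onset /ssdt/ has 4 consonants (> 3) → phonotactically illegal

/kas.vfir/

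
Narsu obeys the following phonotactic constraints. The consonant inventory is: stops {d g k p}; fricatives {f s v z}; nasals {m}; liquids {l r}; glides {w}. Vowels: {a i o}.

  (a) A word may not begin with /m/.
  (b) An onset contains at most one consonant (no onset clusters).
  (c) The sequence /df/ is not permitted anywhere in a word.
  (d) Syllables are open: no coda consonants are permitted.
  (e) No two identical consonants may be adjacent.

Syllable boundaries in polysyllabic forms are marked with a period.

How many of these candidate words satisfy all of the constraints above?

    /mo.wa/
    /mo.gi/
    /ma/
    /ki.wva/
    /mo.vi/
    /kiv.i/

/mo.wa/ — violates constraint (a): word begins with /m/ → ill-formed
/mo.gi/ — violates constraint (a): word begins with /m/ → ill-formed
/ma/ — violates constraint (a): word begins with /m/ → ill-formed
/ki.wva/ — violates constraint (b): syllable 2 onset /wv/ has 2 consonants (> 1) → ill-formed
/mo.vi/ — violates constraint (a): word begins with /m/ → ill-formed
/kiv.i/ — violates constraint (d): syllable 1 coda /v/ has 1 consonant (> 0) → ill-formed
No form is well-formed → 0.

0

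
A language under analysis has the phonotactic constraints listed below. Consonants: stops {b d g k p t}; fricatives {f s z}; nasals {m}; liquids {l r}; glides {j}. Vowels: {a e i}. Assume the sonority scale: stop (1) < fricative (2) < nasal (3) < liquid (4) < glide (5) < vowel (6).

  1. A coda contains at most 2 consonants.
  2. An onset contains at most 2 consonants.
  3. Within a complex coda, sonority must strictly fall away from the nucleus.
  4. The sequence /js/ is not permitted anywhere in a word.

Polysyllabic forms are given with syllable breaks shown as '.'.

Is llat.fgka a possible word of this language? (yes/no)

llat.fgka — violates constraint 2: syllable 2 onset /fgk/ has 3 consonants (> 2) → phonotactically illegal

no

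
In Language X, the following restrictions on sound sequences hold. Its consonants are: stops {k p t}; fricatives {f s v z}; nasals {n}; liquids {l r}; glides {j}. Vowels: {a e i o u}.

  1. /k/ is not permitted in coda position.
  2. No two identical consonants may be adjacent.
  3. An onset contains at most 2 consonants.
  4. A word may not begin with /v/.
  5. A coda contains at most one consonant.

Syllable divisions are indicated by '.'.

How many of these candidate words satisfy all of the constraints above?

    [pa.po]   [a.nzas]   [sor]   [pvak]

[pa.po] — σ1 onset /p/, coda /∅/ ok; σ2 onset /p/, coda /∅/ ok → phonotactically legal
[a.nzas] — σ1 onset /∅/, coda /∅/ ok; σ2 onset /nz/ (2C), coda /s/ ok → phonotactically legal
[sor] — σ1 onset /s/, coda /r/ ok → phonotactically legal
[pvak] — violates constraint 1: syllable 1 coda contains /k/ → phonotactically illegal
Phonotactically legal: [pa.po], [a.nzas], [sor] → 3.

3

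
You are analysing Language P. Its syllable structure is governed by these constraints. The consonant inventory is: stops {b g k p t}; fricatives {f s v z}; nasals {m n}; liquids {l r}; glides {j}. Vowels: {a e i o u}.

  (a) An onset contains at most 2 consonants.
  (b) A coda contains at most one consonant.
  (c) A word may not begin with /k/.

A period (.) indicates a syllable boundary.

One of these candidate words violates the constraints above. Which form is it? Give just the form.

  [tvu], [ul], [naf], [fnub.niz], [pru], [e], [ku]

[ku]

[tvu] — σ1 onset /tv/ (2C), coda /∅/ ok → permitted
[ul] — σ1 onset /∅/, coda /l/ ok → permitted
[naf] — σ1 onset /n/, coda /f/ ok → permitted
[fnub.niz] — σ1 onset /fn/ (2C), coda /b/ ok; σ2 onset /n/, coda /z/ ok → permitted
[pru] — σ1 onset /pr/ (2C), coda /∅/ ok → permitted
[e] — σ1 onset /∅/, coda /∅/ ok → permitted
[ku] — violates constraint (c): word begins with /k/ → not permitted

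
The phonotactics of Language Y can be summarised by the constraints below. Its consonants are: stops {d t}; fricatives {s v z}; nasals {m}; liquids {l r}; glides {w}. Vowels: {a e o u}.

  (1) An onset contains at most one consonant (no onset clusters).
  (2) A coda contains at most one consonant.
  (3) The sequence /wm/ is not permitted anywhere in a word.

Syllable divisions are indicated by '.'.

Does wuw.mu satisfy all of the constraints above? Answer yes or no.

wuw.mu — violates constraint 3: contains banned sequence /wm/ → phonotactically illegal

no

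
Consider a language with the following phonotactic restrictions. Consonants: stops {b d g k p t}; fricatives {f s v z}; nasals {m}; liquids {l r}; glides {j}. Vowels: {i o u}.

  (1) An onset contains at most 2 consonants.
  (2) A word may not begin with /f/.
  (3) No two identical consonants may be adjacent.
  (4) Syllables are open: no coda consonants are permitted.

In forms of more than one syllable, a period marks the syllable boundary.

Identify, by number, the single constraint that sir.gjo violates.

sir.gjo: syllable 1 coda /r/ has 1 consonant (> 0).
This is a violation of constraint 4: "Syllables are open: no coda consonants are permitted."
The remaining constraints (1, 2, 3) are satisfied.

4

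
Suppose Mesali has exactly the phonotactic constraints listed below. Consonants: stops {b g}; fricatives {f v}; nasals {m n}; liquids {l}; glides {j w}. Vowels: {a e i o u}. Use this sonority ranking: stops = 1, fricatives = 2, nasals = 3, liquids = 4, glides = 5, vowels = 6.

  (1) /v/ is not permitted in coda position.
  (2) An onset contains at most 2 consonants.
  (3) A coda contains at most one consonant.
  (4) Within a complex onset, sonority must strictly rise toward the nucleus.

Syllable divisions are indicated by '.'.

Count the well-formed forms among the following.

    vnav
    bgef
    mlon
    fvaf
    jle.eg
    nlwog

vnav — violates constraint 1: syllable 1 coda contains /v/ → ill-formed
bgef — violates constraint 4: syllable 1 onset /bg/: /b/ (stop, 1) → /g/ (stop, 1) does not rise → ill-formed
mlon — σ1 onset /ml/ (3→4 rises), coda /n/ ok → well-formed
fvaf — violates constraint 4: syllable 1 onset /fv/: /f/ (fricative, 2) → /v/ (fricative, 2) does not rise → ill-formed
jle.eg — violates constraint 4: syllable 1 onset /jl/: /j/ (glide, 5) → /l/ (liquid, 4) does not rise → ill-formed
nlwog — violates constraint 2: syllable 1 onset /nlw/ has 3 consonants (> 2) → ill-formed
Well-formed: mlon → 1.

1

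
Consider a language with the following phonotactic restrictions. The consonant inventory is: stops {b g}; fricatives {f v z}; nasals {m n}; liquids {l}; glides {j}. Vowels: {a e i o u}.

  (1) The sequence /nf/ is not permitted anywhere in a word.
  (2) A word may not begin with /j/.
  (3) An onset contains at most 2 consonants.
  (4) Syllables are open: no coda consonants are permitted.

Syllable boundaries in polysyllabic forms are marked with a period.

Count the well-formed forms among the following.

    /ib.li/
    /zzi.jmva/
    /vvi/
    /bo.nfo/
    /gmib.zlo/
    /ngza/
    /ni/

2

/ib.li/ — violates constraint 4: syllable 1 coda /b/ has 1 consonant (> 0) → ill-formed
/zzi.jmva/ — violates constraint 3: syllable 2 onset /jmv/ has 3 consonants (> 2) → ill-formed
/vvi/ — σ1 onset /vv/ (2C), coda /∅/ ok → well-formed
/bo.nfo/ — violates constraint 1: contains banned sequence /nf/ → ill-formed
/gmib.zlo/ — violates constraint 4: syllable 1 coda /b/ has 1 consonant (> 0) → ill-formed
/ngza/ — violates constraint 3: syllable 1 onset /ngz/ has 3 consonants (> 2) → ill-formed
/ni/ — σ1 onset /n/, coda /∅/ ok → well-formed
Well-formed: /vvi/, /ni/ → 2.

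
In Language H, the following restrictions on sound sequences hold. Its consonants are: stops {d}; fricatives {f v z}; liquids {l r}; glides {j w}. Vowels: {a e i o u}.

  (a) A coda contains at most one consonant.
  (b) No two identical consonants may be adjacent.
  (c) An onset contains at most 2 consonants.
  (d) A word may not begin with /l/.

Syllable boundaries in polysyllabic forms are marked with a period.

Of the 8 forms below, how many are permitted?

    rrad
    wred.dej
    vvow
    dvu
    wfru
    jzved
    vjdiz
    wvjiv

rrad — violates constraint (b): adjacent identical consonants /rr/ → not permitted
wred.dej — violates constraint (b): adjacent identical consonants /dd/ → not permitted
vvow — violates constraint (b): adjacent identical consonants /vv/ → not permitted
dvu — σ1 onset /dv/ (2C), coda /∅/ ok → permitted
wfru — violates constraint (c): syllable 1 onset /wfr/ has 3 consonants (> 2) → not permitted
jzved — violates constraint (c): syllable 1 onset /jzv/ has 3 consonants (> 2) → not permitted
vjdiz — violates constraint (c): syllable 1 onset /vjd/ has 3 consonants (> 2) → not permitted
wvjiv — violates constraint (c): syllable 1 onset /wvj/ has 3 consonants (> 2) → not permitted
Permitted: dvu → 1.

1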